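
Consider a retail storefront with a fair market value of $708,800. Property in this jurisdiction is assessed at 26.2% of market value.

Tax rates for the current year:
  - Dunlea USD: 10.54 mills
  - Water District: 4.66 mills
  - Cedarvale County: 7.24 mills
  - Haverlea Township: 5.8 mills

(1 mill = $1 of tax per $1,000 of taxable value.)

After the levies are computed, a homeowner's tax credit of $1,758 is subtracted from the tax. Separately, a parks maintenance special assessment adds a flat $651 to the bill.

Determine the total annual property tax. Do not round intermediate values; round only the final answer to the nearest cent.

Assessed value = $708,800 × 0.262 = $185,705.6
Dunlea USD: $185,705.6 × 0.01054 = $1,957.337024
Water District: $185,705.6 × 0.00466 = $865.388096
Cedarvale County: $185,705.6 × 0.00724 = $1,344.508544
Haverlea Township: $185,705.6 × 0.0058 = $1,077.09248
Levies subtotal = $5,244.326144
After credit = $5,244.326144 − $1,758 = $3,486.326144
Total = $3,486.326144 + $651 = $4,137.326144

$4,137.33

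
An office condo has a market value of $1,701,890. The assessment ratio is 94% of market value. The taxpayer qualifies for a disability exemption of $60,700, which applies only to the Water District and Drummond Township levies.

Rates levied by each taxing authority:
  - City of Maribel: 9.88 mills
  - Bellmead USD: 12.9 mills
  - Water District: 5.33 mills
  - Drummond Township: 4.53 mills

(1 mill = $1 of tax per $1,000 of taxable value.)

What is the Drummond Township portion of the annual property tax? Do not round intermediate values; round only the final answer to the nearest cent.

Assessed value = $1,701,890 × 0.94 = $1,599,776.6
Drummond Township taxable value = $1,599,776.6 − $60,700 = $1,539,076.6
Drummond Township levy = $1,539,076.6 × 0.00453 = $6,972.016998

$6,972.02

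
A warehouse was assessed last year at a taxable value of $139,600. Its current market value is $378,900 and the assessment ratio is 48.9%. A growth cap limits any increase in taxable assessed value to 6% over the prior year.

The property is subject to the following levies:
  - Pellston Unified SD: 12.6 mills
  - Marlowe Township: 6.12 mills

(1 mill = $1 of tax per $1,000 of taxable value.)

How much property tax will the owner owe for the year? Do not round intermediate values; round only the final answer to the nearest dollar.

Uncapped assessed value = $378,900 × 0.489 = $185,282.1
Cap limit = $139,600 × 1.06 = $147,976
Taxable assessed value = min($185,282.1, $147,976) = $147,976 (cap binds)
Pellston Unified SD: $147,976 × 0.0126 = $1,864.4976
Marlowe Township: $147,976 × 0.00612 = $905.61312
Total = $2,770.11072

$2,770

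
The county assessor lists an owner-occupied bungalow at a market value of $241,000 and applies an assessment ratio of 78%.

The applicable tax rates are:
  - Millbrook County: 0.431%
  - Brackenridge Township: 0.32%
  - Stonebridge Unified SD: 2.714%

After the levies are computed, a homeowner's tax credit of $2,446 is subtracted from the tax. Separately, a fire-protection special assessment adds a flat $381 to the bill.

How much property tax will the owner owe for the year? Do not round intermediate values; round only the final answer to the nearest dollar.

Assessed value = $241,000 × 0.78 = $187,980
Millbrook County: $187,980 × 0.00431 = $810.1938
Brackenridge Township: $187,980 × 0.0032 = $601.536
Stonebridge Unified SD: $187,980 × 0.02714 = $5,101.7772
Levies subtotal = $6,513.507
After credit = $6,513.507 − $2,446 = $4,067.507
Total = $4,067.507 + $381 = $4,448.507

$4,449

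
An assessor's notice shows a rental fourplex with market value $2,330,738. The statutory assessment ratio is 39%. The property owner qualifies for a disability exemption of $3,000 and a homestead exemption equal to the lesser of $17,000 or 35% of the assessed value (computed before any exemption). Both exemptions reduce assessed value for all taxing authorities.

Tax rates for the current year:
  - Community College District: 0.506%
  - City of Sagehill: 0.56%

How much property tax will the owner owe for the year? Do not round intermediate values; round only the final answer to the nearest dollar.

$9,477

Assessed value = $2,330,738 × 0.39 = $908,987.82
Homestead exemption = min($17,000, 35% × $908,987.82) = min($17,000, $318,145.737) = $17,000 (dollar cap binds)
Taxable value = $908,987.82 − $3,000 − $17,000 = $888,987.82
Community College District: $888,987.82 × 0.00506 = $4,498.2783692
City of Sagehill: $888,987.82 × 0.0056 = $4,978.331792
Total = $9,476.6101612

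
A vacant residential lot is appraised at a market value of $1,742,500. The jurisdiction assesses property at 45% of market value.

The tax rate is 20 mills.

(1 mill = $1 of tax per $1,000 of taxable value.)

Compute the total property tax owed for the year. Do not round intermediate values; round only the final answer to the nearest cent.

$15,682.50

Assessed value = $1,742,500 × 0.45 = $784,125
Tax = $784,125 × 0.02 = $15,682.5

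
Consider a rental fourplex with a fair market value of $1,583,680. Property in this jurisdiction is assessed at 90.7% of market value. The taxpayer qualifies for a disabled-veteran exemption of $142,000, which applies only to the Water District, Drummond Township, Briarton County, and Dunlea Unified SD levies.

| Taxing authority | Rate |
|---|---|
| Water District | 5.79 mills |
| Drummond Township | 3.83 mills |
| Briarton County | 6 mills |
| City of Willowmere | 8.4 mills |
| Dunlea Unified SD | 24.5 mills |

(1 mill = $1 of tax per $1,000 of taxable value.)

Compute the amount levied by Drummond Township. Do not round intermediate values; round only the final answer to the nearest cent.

$4,957.54

Assessed value = $1,583,680 × 0.907 = $1,436,397.76
Drummond Township taxable value = $1,436,397.76 − $142,000 = $1,294,397.76
Drummond Township levy = $1,294,397.76 × 0.00383 = $4,957.5434208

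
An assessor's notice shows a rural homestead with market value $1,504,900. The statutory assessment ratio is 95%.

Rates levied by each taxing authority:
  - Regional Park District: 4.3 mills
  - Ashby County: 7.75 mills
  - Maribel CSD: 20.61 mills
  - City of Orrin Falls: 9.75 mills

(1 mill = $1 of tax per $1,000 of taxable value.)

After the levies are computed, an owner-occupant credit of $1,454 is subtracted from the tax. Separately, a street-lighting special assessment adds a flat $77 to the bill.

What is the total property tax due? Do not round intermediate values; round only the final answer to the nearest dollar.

Assessed value = $1,504,900 × 0.95 = $1,429,655
Regional Park District: $1,429,655 × 0.0043 = $6,147.5165
Ashby County: $1,429,655 × 0.00775 = $11,079.82625
Maribel CSD: $1,429,655 × 0.02061 = $29,465.18955
City of Orrin Falls: $1,429,655 × 0.00975 = $13,939.13625
Levies subtotal = $60,631.66855
After credit = $60,631.66855 − $1,454 = $59,177.66855
Total = $59,177.66855 + $77 = $59,254.66855

$59,255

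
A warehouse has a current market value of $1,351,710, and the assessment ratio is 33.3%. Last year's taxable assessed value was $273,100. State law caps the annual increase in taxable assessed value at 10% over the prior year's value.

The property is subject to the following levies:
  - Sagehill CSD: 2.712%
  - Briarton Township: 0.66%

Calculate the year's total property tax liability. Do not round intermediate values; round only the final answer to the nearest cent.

Uncapped assessed value = $1,351,710 × 0.333 = $450,119.43
Cap limit = $273,100 × 1.1 = $300,410
Taxable assessed value = min($450,119.43, $300,410) = $300,410 (cap binds)
Sagehill CSD: $300,410 × 0.02712 = $8,147.1192
Briarton Township: $300,410 × 0.0066 = $1,982.706
Total = $10,129.8252

$10,129.83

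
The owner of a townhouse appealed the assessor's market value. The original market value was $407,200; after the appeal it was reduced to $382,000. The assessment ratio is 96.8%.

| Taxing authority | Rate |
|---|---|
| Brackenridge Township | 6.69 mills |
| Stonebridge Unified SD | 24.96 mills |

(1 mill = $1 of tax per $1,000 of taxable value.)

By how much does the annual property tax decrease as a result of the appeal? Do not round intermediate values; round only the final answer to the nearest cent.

Old assessed value = $407,200 × 0.968 = $394,169.6
New assessed value = $382,000 × 0.968 = $369,776
Combined rate = 0.00669 + 0.02496 = 0.03165
Old tax = $394,169.6 × 0.03165 = $12,475.46784
New tax = $369,776 × 0.03165 = $11,703.4104
Reduction = $12,475.46784 − $11,703.4104 = $772.05744

$772.06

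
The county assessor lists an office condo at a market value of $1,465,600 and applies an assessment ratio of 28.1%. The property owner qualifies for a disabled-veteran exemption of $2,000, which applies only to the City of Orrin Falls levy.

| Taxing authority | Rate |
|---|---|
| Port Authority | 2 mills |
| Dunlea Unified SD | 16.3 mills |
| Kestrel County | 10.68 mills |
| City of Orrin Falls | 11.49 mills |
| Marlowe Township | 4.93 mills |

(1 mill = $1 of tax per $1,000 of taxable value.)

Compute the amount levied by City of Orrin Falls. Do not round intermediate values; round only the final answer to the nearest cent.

Assessed value = $1,465,600 × 0.281 = $411,833.6
City of Orrin Falls taxable value = $411,833.6 − $2,000 = $409,833.6
City of Orrin Falls levy = $409,833.6 × 0.01149 = $4,708.988064

$4,708.99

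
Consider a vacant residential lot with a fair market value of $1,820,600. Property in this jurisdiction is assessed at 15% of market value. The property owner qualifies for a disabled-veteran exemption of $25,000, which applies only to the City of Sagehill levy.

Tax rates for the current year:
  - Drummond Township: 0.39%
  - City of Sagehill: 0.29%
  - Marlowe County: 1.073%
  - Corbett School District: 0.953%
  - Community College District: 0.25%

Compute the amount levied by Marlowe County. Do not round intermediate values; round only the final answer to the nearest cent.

$2,930.26

Assessed value = $1,820,600 × 0.15 = $273,090
Marlowe County taxable value = $273,090 (exemption does not apply)
Marlowe County levy = $273,090 × 0.01073 = $2,930.2557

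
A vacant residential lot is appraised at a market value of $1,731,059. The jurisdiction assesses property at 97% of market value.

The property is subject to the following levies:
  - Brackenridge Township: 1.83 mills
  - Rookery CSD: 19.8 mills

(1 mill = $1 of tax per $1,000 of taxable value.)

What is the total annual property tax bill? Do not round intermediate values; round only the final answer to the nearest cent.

$36,319.52

Assessed value = $1,731,059 × 0.97 = $1,679,127.23
Brackenridge Township: $1,679,127.23 × 0.00183 = $3,072.8028309
Rookery CSD: $1,679,127.23 × 0.0198 = $33,246.719154
Total = $3,072.8028309 + $33,246.719154 = $36,319.5219849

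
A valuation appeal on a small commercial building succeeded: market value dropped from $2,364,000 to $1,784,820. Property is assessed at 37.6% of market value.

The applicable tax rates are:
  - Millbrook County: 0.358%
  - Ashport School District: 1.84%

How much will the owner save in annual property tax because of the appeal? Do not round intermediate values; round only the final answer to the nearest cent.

$4,786.62

Old assessed value = $2,364,000 × 0.376 = $888,864
New assessed value = $1,784,820 × 0.376 = $671,092.32
Combined rate = 0.00358 + 0.0184 = 0.02198
Old tax = $888,864 × 0.02198 = $19,537.23072
New tax = $671,092.32 × 0.02198 = $14,750.6091936
Reduction = $19,537.23072 − $14,750.6091936 = $4,786.6215264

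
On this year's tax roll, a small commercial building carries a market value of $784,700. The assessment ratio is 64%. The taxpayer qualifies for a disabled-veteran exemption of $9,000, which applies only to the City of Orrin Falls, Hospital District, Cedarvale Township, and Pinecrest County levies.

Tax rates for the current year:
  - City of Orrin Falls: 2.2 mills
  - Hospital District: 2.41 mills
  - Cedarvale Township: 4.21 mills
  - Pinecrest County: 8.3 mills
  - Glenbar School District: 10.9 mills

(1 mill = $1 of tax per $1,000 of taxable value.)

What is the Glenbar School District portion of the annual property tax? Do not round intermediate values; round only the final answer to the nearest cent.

Assessed value = $784,700 × 0.64 = $502,208
Glenbar School District taxable value = $502,208 (exemption does not apply)
Glenbar School District levy = $502,208 × 0.0109 = $5,474.0672

$5,474.07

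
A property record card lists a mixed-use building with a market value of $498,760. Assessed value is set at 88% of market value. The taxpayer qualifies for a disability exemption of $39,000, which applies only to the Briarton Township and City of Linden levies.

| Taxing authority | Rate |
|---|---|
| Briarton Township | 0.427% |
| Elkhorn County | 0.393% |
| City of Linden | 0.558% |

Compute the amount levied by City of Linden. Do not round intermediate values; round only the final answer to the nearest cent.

Assessed value = $498,760 × 0.88 = $438,908.8
City of Linden taxable value = $438,908.8 − $39,000 = $399,908.8
City of Linden levy = $399,908.8 × 0.00558 = $2,231.491104

$2,231.49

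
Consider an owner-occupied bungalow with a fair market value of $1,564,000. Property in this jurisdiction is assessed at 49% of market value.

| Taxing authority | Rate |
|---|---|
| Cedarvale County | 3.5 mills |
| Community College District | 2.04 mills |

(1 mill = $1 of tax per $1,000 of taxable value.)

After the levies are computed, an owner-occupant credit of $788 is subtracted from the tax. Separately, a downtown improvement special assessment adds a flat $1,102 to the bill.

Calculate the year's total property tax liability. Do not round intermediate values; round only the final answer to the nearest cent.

$4,559.63

Assessed value = $1,564,000 × 0.49 = $766,360
Cedarvale County: $766,360 × 0.0035 = $2,682.26
Community College District: $766,360 × 0.00204 = $1,563.3744
Levies subtotal = $4,245.6344
After credit = $4,245.6344 − $788 = $3,457.6344
Total = $3,457.6344 + $1,102 = $4,559.6344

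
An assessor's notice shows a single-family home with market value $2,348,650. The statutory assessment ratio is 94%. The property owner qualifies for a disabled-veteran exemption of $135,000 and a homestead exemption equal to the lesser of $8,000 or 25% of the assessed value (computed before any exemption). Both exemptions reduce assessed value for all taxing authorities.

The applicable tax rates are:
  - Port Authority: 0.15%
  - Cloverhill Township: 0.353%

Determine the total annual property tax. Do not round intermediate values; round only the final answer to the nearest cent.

$10,385.60

Assessed value = $2,348,650 × 0.94 = $2,207,731
Homestead exemption = min($8,000, 25% × $2,207,731) = min($8,000, $551,932.75) = $8,000 (dollar cap binds)
Taxable value = $2,207,731 − $135,000 − $8,000 = $2,064,731
Port Authority: $2,064,731 × 0.0015 = $3,097.0965
Cloverhill Township: $2,064,731 × 0.00353 = $7,288.50043
Total = $10,385.59693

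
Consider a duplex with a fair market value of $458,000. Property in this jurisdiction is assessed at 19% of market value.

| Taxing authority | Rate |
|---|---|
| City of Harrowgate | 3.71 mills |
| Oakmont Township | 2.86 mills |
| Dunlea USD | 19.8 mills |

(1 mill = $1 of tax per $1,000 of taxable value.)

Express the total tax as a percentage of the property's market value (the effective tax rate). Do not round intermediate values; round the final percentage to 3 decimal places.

Assessed value = $458,000 × 0.19 = $87,020
City of Harrowgate: $87,020 × 0.00371 = $322.8442
Oakmont Township: $87,020 × 0.00286 = $248.8772
Dunlea USD: $87,020 × 0.0198 = $1,722.996
Total tax = $2,294.7174
Effective rate = $2,294.7174 ÷ $458,000 = 0.501% of market value

0.501%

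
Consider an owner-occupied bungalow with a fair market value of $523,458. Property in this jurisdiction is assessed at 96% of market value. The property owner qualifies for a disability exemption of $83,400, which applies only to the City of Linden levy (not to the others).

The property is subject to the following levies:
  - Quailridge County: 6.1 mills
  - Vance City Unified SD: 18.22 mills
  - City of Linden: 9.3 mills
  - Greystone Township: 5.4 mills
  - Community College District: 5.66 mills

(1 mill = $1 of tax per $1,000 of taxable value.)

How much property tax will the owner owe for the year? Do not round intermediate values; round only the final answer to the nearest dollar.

$21,677

Assessed value = $523,458 × 0.96 = $502,519.68
Quailridge County: $502,519.68 × 0.0061 = $3,065.370048
Vance City Unified SD: $502,519.68 × 0.01822 = $9,155.9085696
City of Linden: ($502,519.68 − $83,400) × 0.0093 = $419,119.68 × 0.0093 = $3,897.813024
Greystone Township: $502,519.68 × 0.0054 = $2,713.606272
Community College District: $502,519.68 × 0.00566 = $2,844.2613888
Total = $21,676.9593024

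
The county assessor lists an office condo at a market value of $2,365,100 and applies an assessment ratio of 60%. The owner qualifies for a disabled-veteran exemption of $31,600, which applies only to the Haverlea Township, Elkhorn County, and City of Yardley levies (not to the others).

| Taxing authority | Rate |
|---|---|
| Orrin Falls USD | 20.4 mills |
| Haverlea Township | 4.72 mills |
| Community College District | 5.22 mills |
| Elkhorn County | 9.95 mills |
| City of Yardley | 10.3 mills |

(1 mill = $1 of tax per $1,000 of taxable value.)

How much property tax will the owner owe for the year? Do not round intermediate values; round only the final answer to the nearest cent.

Assessed value = $2,365,100 × 0.6 = $1,419,060
Orrin Falls USD: $1,419,060 × 0.0204 = $28,948.824
Haverlea Township: ($1,419,060 − $31,600) × 0.00472 = $1,387,460 × 0.00472 = $6,548.8112
Community College District: $1,419,060 × 0.00522 = $7,407.4932
Elkhorn County: ($1,419,060 − $31,600) × 0.00995 = $1,387,460 × 0.00995 = $13,805.227
City of Yardley: ($1,419,060 − $31,600) × 0.0103 = $1,387,460 × 0.0103 = $14,290.838
Total = $71,001.1934

$71,001.19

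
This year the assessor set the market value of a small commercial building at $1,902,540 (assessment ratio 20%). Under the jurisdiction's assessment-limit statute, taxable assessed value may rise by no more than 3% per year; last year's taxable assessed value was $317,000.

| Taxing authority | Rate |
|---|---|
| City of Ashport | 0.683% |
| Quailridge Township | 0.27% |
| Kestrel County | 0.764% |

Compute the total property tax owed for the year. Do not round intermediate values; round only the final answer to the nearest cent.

Uncapped assessed value = $1,902,540 × 0.2 = $380,508
Cap limit = $317,000 × 1.03 = $326,510
Taxable assessed value = min($380,508, $326,510) = $326,510 (cap binds)
City of Ashport: $326,510 × 0.00683 = $2,230.0633
Quailridge Township: $326,510 × 0.0027 = $881.577
Kestrel County: $326,510 × 0.00764 = $2,494.5364
Total = $5,606.1767

$5,606.18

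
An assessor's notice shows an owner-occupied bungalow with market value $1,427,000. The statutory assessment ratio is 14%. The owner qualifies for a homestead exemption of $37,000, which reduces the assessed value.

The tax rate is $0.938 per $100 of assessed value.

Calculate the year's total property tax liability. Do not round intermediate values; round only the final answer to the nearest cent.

Assessed value = $1,427,000 × 0.14 = $199,780
Taxable value = $199,780 − $37,000 = $162,780
Tax = $162,780 × 0.00938 = $1,526.8764

$1,526.88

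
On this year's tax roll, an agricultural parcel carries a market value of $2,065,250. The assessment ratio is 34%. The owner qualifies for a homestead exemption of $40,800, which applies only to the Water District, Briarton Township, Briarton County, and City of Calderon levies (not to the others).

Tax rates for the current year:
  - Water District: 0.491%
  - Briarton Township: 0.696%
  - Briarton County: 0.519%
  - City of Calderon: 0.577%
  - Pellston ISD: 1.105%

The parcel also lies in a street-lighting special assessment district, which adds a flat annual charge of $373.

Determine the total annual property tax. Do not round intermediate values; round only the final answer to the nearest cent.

Assessed value = $2,065,250 × 0.34 = $702,185
Water District: ($702,185 − $40,800) × 0.00491 = $661,385 × 0.00491 = $3,247.40035
Briarton Township: ($702,185 − $40,800) × 0.00696 = $661,385 × 0.00696 = $4,603.2396
Briarton County: ($702,185 − $40,800) × 0.00519 = $661,385 × 0.00519 = $3,432.58815
City of Calderon: ($702,185 − $40,800) × 0.00577 = $661,385 × 0.00577 = $3,816.19145
Pellston ISD: $702,185 × 0.01105 = $7,759.14425
Levies subtotal = $22,858.5638
Total = $22,858.5638 + $373 = $23,231.5638

$23,231.56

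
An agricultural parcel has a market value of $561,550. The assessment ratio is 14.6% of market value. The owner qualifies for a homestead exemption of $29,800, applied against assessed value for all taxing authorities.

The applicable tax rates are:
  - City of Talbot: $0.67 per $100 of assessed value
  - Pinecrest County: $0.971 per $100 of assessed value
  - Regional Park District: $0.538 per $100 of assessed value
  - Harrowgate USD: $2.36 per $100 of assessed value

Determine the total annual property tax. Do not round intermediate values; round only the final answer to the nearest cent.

Assessed value = $561,550 × 0.146 = $81,986.3
Taxable value = $81,986.3 − $29,800 = $52,186.3
City of Talbot: $52,186.3 × 0.0067 = $349.64821
Pinecrest County: $52,186.3 × 0.00971 = $506.728973
Regional Park District: $52,186.3 × 0.00538 = $280.762294
Harrowgate USD: $52,186.3 × 0.0236 = $1,231.59668
Total = $349.64821 + $506.728973 + $280.762294 + $1,231.59668 = $2,368.736157

$2,368.74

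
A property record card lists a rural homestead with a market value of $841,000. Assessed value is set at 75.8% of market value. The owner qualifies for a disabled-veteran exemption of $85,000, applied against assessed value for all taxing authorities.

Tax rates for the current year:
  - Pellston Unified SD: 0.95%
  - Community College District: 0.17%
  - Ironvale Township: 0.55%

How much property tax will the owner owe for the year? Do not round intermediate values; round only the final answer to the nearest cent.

Assessed value = $841,000 × 0.758 = $637,478
Taxable value = $637,478 − $85,000 = $552,478
Pellston Unified SD: $552,478 × 0.0095 = $5,248.541
Community College District: $552,478 × 0.0017 = $939.2126
Ironvale Township: $552,478 × 0.0055 = $3,038.629
Total = $5,248.541 + $939.2126 + $3,038.629 = $9,226.3826

$9,226.38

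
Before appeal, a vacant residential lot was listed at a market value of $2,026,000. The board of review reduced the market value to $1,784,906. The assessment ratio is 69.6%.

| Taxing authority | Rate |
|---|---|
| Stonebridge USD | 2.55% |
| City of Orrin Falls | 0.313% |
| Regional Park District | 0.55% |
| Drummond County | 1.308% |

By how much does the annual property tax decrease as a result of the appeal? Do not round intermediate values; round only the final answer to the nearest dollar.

$7,922

Old assessed value = $2,026,000 × 0.696 = $1,410,096
New assessed value = $1,784,906 × 0.696 = $1,242,294.576
Combined rate = 0.0255 + 0.00313 + 0.0055 + 0.01308 = 0.04721
Old tax = $1,410,096 × 0.04721 = $66,570.63216
New tax = $1,242,294.576 × 0.04721 = $58,648.72693296
Reduction = $66,570.63216 − $58,648.72693296 = $7,921.90522704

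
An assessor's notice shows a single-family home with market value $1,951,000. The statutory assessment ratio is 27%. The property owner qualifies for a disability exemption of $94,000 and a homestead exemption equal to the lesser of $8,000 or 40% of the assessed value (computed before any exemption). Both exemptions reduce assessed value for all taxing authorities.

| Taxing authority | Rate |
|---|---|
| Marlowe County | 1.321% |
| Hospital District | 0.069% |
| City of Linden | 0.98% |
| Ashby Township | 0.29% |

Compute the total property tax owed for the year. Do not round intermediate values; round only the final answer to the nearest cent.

$11,298.88

Assessed value = $1,951,000 × 0.27 = $526,770
Homestead exemption = min($8,000, 40% × $526,770) = min($8,000, $210,708) = $8,000 (dollar cap binds)
Taxable value = $526,770 − $94,000 − $8,000 = $424,770
Marlowe County: $424,770 × 0.01321 = $5,611.2117
Hospital District: $424,770 × 0.00069 = $293.0913
City of Linden: $424,770 × 0.0098 = $4,162.746
Ashby Township: $424,770 × 0.0029 = $1,231.833
Total = $11,298.882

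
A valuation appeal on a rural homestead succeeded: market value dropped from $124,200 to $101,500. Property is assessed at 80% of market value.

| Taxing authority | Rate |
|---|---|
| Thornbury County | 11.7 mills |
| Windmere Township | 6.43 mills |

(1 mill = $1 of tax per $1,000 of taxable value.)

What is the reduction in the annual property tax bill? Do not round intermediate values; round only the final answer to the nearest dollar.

Old assessed value = $124,200 × 0.8 = $99,360
New assessed value = $101,500 × 0.8 = $81,200
Combined rate = 0.0117 + 0.00643 = 0.01813
Old tax = $99,360 × 0.01813 = $1,801.3968
New tax = $81,200 × 0.01813 = $1,472.156
Reduction = $1,801.3968 − $1,472.156 = $329.2408

$329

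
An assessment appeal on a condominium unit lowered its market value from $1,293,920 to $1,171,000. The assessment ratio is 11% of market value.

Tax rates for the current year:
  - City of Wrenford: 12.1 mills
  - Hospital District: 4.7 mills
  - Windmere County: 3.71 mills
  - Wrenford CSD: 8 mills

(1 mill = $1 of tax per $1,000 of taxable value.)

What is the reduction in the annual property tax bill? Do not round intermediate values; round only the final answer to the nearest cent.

Old assessed value = $1,293,920 × 0.11 = $142,331.2
New assessed value = $1,171,000 × 0.11 = $128,810
Combined rate = 0.0121 + 0.0047 + 0.00371 + 0.008 = 0.02851
Old tax = $142,331.2 × 0.02851 = $4,057.862512
New tax = $128,810 × 0.02851 = $3,672.3731
Reduction = $4,057.862512 − $3,672.3731 = $385.489412

$385.49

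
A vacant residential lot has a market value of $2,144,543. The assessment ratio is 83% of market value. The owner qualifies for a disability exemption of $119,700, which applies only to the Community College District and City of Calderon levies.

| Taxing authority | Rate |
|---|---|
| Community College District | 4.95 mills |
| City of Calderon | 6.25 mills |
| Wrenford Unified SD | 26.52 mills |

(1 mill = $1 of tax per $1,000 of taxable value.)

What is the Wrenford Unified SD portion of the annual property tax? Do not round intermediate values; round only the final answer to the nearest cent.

$47,204.82

Assessed value = $2,144,543 × 0.83 = $1,779,970.69
Wrenford Unified SD taxable value = $1,779,970.69 (exemption does not apply)
Wrenford Unified SD levy = $1,779,970.69 × 0.02652 = $47,204.8226988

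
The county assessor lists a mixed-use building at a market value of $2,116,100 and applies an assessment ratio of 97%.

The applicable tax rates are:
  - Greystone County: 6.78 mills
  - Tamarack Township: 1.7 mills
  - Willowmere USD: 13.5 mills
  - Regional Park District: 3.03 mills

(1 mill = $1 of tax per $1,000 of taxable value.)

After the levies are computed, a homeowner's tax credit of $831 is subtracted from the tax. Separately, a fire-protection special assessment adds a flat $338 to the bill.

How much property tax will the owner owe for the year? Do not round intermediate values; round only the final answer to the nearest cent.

$50,842.95

Assessed value = $2,116,100 × 0.97 = $2,052,617
Greystone County: $2,052,617 × 0.00678 = $13,916.74326
Tamarack Township: $2,052,617 × 0.0017 = $3,489.4489
Willowmere USD: $2,052,617 × 0.0135 = $27,710.3295
Regional Park District: $2,052,617 × 0.00303 = $6,219.42951
Levies subtotal = $51,335.95117
After credit = $51,335.95117 − $831 = $50,504.95117
Total = $50,504.95117 + $338 = $50,842.95117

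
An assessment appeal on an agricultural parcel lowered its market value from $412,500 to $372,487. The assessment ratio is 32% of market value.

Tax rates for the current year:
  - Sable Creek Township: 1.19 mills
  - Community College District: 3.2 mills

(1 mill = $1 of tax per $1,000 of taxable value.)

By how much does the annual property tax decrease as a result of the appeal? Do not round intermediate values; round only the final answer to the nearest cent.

$56.21

Old assessed value = $412,500 × 0.32 = $132,000
New assessed value = $372,487 × 0.32 = $119,195.84
Combined rate = 0.00119 + 0.0032 = 0.00439
Old tax = $132,000 × 0.00439 = $579.48
New tax = $119,195.84 × 0.00439 = $523.2697376
Reduction = $579.48 − $523.2697376 = $56.2102624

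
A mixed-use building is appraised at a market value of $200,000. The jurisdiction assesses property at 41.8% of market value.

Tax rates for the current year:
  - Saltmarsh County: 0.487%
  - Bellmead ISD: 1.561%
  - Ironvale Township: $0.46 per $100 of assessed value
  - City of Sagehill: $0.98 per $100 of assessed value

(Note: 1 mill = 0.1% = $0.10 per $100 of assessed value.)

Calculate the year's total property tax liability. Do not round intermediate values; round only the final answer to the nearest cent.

Assessed value = $200,000 × 0.418 = $83,600
Saltmarsh County: $83,600 × 0.00487 = $407.132
Bellmead ISD: $83,600 × 0.01561 = $1,304.996
Ironvale Township: $83,600 × 0.0046 = $384.56
City of Sagehill: $83,600 × 0.0098 = $819.28
Total = $2,915.968

$2,915.97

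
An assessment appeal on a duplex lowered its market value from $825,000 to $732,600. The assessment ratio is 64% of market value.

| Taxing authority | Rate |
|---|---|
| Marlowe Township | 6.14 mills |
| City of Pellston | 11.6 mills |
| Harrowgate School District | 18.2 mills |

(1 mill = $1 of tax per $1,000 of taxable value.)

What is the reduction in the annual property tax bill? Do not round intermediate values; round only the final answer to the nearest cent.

$2,125.35

Old assessed value = $825,000 × 0.64 = $528,000
New assessed value = $732,600 × 0.64 = $468,864
Combined rate = 0.00614 + 0.0116 + 0.0182 = 0.03594
Old tax = $528,000 × 0.03594 = $18,976.32
New tax = $468,864 × 0.03594 = $16,850.97216
Reduction = $18,976.32 − $16,850.97216 = $2,125.34784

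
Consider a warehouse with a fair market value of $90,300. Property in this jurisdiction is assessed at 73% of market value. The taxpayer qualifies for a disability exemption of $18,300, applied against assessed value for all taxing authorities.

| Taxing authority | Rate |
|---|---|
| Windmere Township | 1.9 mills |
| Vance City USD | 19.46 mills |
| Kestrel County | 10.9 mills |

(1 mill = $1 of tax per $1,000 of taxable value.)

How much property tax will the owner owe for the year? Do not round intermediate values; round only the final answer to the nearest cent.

Assessed value = $90,300 × 0.73 = $65,919
Taxable value = $65,919 − $18,300 = $47,619
Windmere Township: $47,619 × 0.0019 = $90.4761
Vance City USD: $47,619 × 0.01946 = $926.66574
Kestrel County: $47,619 × 0.0109 = $519.0471
Total = $90.4761 + $926.66574 + $519.0471 = $1,536.18894

$1,536.19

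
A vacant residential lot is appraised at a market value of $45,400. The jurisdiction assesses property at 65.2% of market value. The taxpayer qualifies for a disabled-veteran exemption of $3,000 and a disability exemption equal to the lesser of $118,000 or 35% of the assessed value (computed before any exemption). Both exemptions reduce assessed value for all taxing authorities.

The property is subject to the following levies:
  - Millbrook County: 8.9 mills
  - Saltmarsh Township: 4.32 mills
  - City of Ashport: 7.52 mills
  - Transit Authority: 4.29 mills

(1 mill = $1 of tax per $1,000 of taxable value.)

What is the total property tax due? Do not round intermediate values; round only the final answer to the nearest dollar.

Assessed value = $45,400 × 0.652 = $29,600.8
Disability exemption = min($118,000, 35% × $29,600.8) = min($118,000, $10,360.28) = $10,360.28 (percentage binds)
Taxable value = $29,600.8 − $3,000 − $10,360.28 = $16,240.52
Millbrook County: $16,240.52 × 0.0089 = $144.540628
Saltmarsh Township: $16,240.52 × 0.00432 = $70.1590464
City of Ashport: $16,240.52 × 0.00752 = $122.1287104
Transit Authority: $16,240.52 × 0.00429 = $69.6718308
Total = $406.5002156

$407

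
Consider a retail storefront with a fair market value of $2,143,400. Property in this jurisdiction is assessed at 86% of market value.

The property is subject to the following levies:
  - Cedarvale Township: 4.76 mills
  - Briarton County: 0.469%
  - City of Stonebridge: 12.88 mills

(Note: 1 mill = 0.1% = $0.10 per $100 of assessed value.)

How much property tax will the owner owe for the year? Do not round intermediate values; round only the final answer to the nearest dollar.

$41,161

Assessed value = $2,143,400 × 0.86 = $1,843,324
Cedarvale Township: $1,843,324 × 0.00476 = $8,774.22224
Briarton County: $1,843,324 × 0.00469 = $8,645.18956
City of Stonebridge: $1,843,324 × 0.01288 = $23,742.01312
Total = $41,161.42492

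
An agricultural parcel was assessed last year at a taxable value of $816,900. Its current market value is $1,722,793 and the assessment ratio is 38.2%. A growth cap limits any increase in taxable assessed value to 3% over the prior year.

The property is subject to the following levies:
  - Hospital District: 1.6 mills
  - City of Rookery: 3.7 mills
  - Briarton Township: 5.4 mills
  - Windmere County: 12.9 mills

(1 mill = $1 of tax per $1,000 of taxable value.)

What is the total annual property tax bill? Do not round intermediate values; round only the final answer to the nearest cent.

Uncapped assessed value = $1,722,793 × 0.382 = $658,106.926
Cap limit = $816,900 × 1.03 = $841,407
Taxable assessed value = min($658,106.926, $841,407) = $658,106.926 (cap does not bind)
Hospital District: $658,106.926 × 0.0016 = $1,052.9710816
City of Rookery: $658,106.926 × 0.0037 = $2,434.9956262
Briarton Township: $658,106.926 × 0.0054 = $3,553.7774004
Windmere County: $658,106.926 × 0.0129 = $8,489.5793454
Total = $15,531.3234536

$15,531.32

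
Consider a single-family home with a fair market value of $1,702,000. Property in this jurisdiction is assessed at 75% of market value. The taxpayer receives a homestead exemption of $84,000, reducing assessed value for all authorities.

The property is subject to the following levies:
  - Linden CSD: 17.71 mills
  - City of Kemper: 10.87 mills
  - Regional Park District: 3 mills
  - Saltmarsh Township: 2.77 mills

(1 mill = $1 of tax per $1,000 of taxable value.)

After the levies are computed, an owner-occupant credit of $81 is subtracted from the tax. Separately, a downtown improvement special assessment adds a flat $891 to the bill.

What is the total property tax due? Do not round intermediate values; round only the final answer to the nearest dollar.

$41,772

Assessed value = $1,702,000 × 0.75 = $1,276,500
Taxable value = $1,276,500 − $84,000 = $1,192,500
Linden CSD: $1,192,500 × 0.01771 = $21,119.175
City of Kemper: $1,192,500 × 0.01087 = $12,962.475
Regional Park District: $1,192,500 × 0.003 = $3,577.5
Saltmarsh Township: $1,192,500 × 0.00277 = $3,303.225
Levies subtotal = $40,962.375
After credit = $40,962.375 − $81 = $40,881.375
Total = $40,881.375 + $891 = $41,772.375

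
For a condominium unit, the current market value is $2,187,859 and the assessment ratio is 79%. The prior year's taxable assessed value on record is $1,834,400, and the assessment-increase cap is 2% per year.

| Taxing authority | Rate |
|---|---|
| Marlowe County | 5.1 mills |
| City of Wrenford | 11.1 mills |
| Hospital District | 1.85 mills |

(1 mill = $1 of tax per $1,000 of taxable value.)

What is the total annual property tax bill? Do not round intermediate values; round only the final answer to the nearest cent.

$31,197.78

Uncapped assessed value = $2,187,859 × 0.79 = $1,728,408.61
Cap limit = $1,834,400 × 1.02 = $1,871,088
Taxable assessed value = min($1,728,408.61, $1,871,088) = $1,728,408.61 (cap does not bind)
Marlowe County: $1,728,408.61 × 0.0051 = $8,814.883911
City of Wrenford: $1,728,408.61 × 0.0111 = $19,185.335571
Hospital District: $1,728,408.61 × 0.00185 = $3,197.5559285
Total = $31,197.7754105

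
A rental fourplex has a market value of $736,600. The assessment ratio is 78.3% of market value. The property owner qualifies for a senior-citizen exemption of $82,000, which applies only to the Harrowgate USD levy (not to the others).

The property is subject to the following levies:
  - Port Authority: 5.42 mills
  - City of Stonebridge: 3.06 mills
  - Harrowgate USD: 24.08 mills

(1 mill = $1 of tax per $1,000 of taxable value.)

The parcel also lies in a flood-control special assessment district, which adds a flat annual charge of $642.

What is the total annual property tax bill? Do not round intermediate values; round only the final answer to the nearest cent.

$17,446.67

Assessed value = $736,600 × 0.783 = $576,757.8
Port Authority: $576,757.8 × 0.00542 = $3,126.027276
City of Stonebridge: $576,757.8 × 0.00306 = $1,764.878868
Harrowgate USD: ($576,757.8 − $82,000) × 0.02408 = $494,757.8 × 0.02408 = $11,913.767824
Levies subtotal = $16,804.673968
Total = $16,804.673968 + $642 = $17,446.673968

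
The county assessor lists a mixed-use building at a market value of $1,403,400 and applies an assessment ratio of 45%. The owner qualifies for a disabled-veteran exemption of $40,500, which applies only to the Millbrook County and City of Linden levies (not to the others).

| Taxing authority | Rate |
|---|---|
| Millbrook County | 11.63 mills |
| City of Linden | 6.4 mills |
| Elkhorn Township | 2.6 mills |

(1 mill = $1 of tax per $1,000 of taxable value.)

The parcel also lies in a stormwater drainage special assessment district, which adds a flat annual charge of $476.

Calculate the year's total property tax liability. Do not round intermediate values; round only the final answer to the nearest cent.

Assessed value = $1,403,400 × 0.45 = $631,530
Millbrook County: ($631,530 − $40,500) × 0.01163 = $591,030 × 0.01163 = $6,873.6789
City of Linden: ($631,530 − $40,500) × 0.0064 = $591,030 × 0.0064 = $3,782.592
Elkhorn Township: $631,530 × 0.0026 = $1,641.978
Levies subtotal = $12,298.2489
Total = $12,298.2489 + $476 = $12,774.2489

$12,774.25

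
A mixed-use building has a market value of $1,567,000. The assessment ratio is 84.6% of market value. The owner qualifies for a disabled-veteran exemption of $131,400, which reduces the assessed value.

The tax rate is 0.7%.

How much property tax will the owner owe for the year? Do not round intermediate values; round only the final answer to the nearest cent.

Assessed value = $1,567,000 × 0.846 = $1,325,682
Taxable value = $1,325,682 − $131,400 = $1,194,282
Tax = $1,194,282 × 0.007 = $8,359.974

$8,359.97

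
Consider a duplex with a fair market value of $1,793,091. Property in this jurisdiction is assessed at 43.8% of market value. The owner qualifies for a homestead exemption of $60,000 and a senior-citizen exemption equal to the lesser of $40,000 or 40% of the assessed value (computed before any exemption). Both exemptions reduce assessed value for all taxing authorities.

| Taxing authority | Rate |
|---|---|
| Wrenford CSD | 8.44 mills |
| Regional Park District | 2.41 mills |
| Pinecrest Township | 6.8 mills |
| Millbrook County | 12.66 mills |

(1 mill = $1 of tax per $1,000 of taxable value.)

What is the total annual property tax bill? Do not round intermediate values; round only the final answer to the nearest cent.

Assessed value = $1,793,091 × 0.438 = $785,373.858
Senior-citizen exemption = min($40,000, 40% × $785,373.858) = min($40,000, $314,149.5432) = $40,000 (dollar cap binds)
Taxable value = $785,373.858 − $60,000 − $40,000 = $685,373.858
Wrenford CSD: $685,373.858 × 0.00844 = $5,784.55536152
Regional Park District: $685,373.858 × 0.00241 = $1,651.75099778
Pinecrest Township: $685,373.858 × 0.0068 = $4,660.5422344
Millbrook County: $685,373.858 × 0.01266 = $8,676.83304228
Total = $20,773.68163598

$20,773.68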